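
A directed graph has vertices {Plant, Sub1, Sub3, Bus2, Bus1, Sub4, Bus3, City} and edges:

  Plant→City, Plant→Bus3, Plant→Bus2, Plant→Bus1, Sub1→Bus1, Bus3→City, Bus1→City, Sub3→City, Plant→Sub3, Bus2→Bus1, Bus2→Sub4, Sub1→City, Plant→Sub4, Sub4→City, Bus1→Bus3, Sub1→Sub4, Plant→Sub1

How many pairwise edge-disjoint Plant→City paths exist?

Assign every edge capacity 1; by Menger, the answer equals the max flow.
Path Plant→City (+1); total 1.
Path Plant→Sub1→City (+1); total 2.
Path Plant→Sub3→City (+1); total 3.
Path Plant→Bus1→City (+1); total 4.
Path Plant→Sub4→City (+1); total 5.
Path Plant→Bus3→City (+1); total 6.
No residual Plant→City path; max flow = 6.
Certifying cut of size 6: {Bus1→City, Bus3→City, Plant→City, Plant→Sub1, Plant→Sub3, Sub4→City}.

6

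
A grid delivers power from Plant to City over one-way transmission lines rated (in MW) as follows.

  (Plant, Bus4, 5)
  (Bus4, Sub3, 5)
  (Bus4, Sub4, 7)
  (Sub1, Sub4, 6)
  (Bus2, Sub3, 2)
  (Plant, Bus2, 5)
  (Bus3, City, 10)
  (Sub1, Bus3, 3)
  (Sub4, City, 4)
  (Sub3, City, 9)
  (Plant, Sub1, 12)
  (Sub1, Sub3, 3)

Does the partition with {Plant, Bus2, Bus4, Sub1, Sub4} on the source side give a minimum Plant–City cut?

No — its capacity is 17, but the minimum cut has capacity 16.

Given cut capacity: 2 + 5 + 3 + 3 + 4 = 17.
Augment Plant→Bus2→Sub3→City: bottleneck 2, flow now 2.
Augment Plant→Bus4→Sub3→City: bottleneck 5, flow now 7.
Augment Plant→Sub1→Sub3→City: bottleneck 2, flow now 9.
Augment Plant→Sub1→Bus3→City: bottleneck 3, flow now 12.
Augment Plant→Sub1→Sub4→City: bottleneck 4, flow now 16.
No augmenting path remains; maximum flow = 16.
In the residual graph, reachable from Plant: {Plant, Bus2, Bus4, Sub1, Sub3, Sub4}.
Min-cut edges: Sub1→Bus3 (3), Sub3→City (9), Sub4→City (4); capacity 3 + 9 + 4 = 16.
Cut capacity 17 exceeds the max flow 16, so it is not minimum.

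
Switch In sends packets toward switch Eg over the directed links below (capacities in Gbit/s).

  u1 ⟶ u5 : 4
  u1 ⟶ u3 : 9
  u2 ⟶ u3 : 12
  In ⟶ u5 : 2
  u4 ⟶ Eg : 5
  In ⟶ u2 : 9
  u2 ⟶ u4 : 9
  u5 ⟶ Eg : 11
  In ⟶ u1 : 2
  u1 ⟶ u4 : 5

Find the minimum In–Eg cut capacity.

Augment In→u5→Eg: bottleneck 2, flow now 2.
Augment In→u1→u4→Eg: bottleneck 2, flow now 4.
Augment In→u2→u4→Eg: bottleneck 3, flow now 7.
Augment In→u2→u4→u1→u5→Eg: bottleneck 2, flow now 9. (uses reverse residual edge)
No augmenting path remains; maximum flow = 9.
By max-flow min-cut, the minimum cut capacity equals the max flow.
In the residual graph, reachable from In: {In, u2, u3, u4}.
Min-cut edges: In→u1 (2), In→u5 (2), u4→Eg (5); capacity 2 + 2 + 5 = 9.

9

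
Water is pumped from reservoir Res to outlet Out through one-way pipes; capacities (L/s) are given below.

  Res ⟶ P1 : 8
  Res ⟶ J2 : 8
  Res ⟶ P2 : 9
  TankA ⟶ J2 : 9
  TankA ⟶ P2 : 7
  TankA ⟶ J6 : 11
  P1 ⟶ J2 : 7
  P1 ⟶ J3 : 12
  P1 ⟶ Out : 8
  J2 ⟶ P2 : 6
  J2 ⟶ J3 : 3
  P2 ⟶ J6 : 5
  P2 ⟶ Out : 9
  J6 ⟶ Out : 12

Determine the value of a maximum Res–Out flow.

22

Augment Res→P1→Out: bottleneck 8, flow now 8.
Augment Res→P2→Out: bottleneck 9, flow now 17.
Augment Res→J2→P2→J6→Out: bottleneck 5, flow now 22.
No augmenting path remains; maximum flow = 22.
In the residual graph, reachable from Res: {Res, J2, P2, J3}.
Min-cut edges: Res→P1 (8), P2→J6 (5), P2→Out (9); capacity 8 + 5 + 9 = 22.
This cut is saturated, so no flow can exceed 22.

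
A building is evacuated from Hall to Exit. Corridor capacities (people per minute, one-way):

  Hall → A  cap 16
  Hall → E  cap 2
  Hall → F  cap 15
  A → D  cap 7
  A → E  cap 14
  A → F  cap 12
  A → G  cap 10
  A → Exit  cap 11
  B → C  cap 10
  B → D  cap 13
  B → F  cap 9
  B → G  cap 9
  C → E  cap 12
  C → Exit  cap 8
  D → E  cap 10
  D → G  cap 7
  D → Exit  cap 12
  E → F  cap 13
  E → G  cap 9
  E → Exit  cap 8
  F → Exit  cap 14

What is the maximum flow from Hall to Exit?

32

Augment Hall→A→Exit: bottleneck 11, flow now 11.
Augment Hall→E→Exit: bottleneck 2, flow now 13.
Augment Hall→F→Exit: bottleneck 14, flow now 27.
Augment Hall→A→D→Exit: bottleneck 5, flow now 32.
No augmenting path remains; maximum flow = 32.
In the residual graph, reachable from Hall: {Hall, F}.
Min-cut edges: Hall→A (16), Hall→E (2), F→Exit (14); capacity 16 + 2 + 14 = 32.
This cut is saturated, so no flow can exceed 32.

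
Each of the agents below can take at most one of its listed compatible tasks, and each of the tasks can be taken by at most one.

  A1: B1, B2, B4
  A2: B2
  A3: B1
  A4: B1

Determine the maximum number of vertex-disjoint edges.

3

Unit-capacity flow: source→left, listed edges, right→sink; max matching = max flow.
Augmenting path A1→B1 (+1); matched 1.
Augmenting path A2→B2 (+1); matched 2.
Augmenting path A3→B1→A1→B4 (+1); matched 3.
No augmenting path remains; maximum matching = 3.
König certificate: {A1, A2, B1} is a vertex cover of size 3 (every listed pair touches it), so no matching can be larger.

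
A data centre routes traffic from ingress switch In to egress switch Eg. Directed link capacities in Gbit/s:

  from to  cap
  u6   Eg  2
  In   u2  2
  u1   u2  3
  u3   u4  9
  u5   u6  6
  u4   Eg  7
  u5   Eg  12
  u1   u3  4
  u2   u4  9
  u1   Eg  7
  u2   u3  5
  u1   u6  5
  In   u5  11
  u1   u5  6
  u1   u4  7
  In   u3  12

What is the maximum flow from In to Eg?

18

Augment In→u5→Eg: bottleneck 11, flow now 11.
Augment In→u2→u4→Eg: bottleneck 2, flow now 13.
Augment In→u3→u4→Eg: bottleneck 5, flow now 18.
No augmenting path remains; maximum flow = 18.
In the residual graph, reachable from In: {In, u2, u3, u4}.
Min-cut edges: In→u5 (11), u4→Eg (7); capacity 11 + 7 = 18.
This cut is saturated, so no flow can exceed 18.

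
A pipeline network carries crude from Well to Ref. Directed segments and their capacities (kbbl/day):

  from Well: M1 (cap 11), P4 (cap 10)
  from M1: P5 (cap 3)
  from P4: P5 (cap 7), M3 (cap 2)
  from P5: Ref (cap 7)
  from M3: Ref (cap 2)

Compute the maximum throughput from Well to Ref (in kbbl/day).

Augment Well→M1→P5→Ref: bottleneck 3, flow now 3.
Augment Well→P4→P5→Ref: bottleneck 4, flow now 7.
Augment Well→P4→M3→Ref: bottleneck 2, flow now 9.
No augmenting path remains; maximum flow = 9.
In the residual graph, reachable from Well: {Well, M1, P4, P5}.
Min-cut edges: P4→M3 (2), P5→Ref (7); capacity 2 + 7 = 9.
This cut is saturated, so no flow can exceed 9.

9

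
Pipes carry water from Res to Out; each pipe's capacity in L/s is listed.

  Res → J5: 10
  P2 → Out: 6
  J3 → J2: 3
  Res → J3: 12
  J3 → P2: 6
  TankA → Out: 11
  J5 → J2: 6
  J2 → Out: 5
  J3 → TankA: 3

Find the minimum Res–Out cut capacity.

14

Augment Res→J3→TankA→Out: bottleneck 3, flow now 3.
Augment Res→J3→P2→Out: bottleneck 6, flow now 9.
Augment Res→J3→J2→Out: bottleneck 3, flow now 12.
Augment Res→J5→J2→Out: bottleneck 2, flow now 14.
No augmenting path remains; maximum flow = 14.
By max-flow min-cut, the minimum cut capacity equals the max flow.
In the residual graph, reachable from Res: {Res, J3, J5, J2}.
Min-cut edges: J3→TankA (3), J3→P2 (6), J2→Out (5); capacity 3 + 6 + 5 = 14.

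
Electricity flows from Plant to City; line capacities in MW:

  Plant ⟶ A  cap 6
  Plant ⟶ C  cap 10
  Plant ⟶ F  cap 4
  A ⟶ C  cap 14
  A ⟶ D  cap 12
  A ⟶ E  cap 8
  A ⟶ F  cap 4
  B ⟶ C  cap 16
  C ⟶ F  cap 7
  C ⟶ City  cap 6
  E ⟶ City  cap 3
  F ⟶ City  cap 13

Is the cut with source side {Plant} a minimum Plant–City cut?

Yes — it is a minimum cut (capacity 20).

Given cut capacity: 6 + 10 + 4 = 20.
Augment Plant→C→City: bottleneck 6, flow now 6.
Augment Plant→F→City: bottleneck 4, flow now 10.
Augment Plant→A→E→City: bottleneck 3, flow now 13.
Augment Plant→A→F→City: bottleneck 3, flow now 16.
Augment Plant→C→F→City: bottleneck 4, flow now 20.
No augmenting path remains; maximum flow = 20.
Cut capacity 20 equals the max flow, so it is a minimum cut.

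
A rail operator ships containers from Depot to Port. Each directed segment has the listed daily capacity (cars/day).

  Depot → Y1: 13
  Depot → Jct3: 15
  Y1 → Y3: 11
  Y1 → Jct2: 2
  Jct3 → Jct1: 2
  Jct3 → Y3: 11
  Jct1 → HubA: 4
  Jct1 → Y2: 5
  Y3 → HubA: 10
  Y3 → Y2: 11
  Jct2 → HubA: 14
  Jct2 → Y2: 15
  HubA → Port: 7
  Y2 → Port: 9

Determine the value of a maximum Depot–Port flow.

16

Augment Depot→Y1→Y3→HubA→Port: bottleneck 7, flow now 7.
Augment Depot→Y1→Y3→Y2→Port: bottleneck 4, flow now 11.
Augment Depot→Y1→Jct2→Y2→Port: bottleneck 2, flow now 13.
Augment Depot→Jct3→Jct1→Y2→Port: bottleneck 2, flow now 15.
Augment Depot→Jct3→Y3→Y2→Port: bottleneck 1, flow now 16.
No augmenting path remains; maximum flow = 16.
In the residual graph, reachable from Depot: {Depot, Y1, Jct3, Jct1, Y3, Jct2, HubA, Y2}.
Min-cut edges: HubA→Port (7), Y2→Port (9); capacity 7 + 9 = 16.
This cut is saturated, so no flow can exceed 16.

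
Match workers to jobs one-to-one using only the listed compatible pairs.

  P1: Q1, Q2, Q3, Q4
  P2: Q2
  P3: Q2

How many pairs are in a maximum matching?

Unit-capacity flow: source→left, listed edges, right→sink; max matching = max flow.
Augmenting path P1→Q1 (+1); matched 1.
Augmenting path P2→Q2 (+1); matched 2.
No augmenting path remains; maximum matching = 2.
König certificate: {P1, Q2} is a vertex cover of size 2 (every listed pair touches it), so no matching can be larger.

2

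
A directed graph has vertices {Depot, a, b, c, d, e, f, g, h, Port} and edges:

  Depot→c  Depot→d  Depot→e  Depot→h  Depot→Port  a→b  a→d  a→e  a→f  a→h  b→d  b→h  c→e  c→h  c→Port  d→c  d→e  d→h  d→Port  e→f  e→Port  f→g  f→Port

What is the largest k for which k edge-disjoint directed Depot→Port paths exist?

Assign every edge capacity 1; by Menger, the answer equals the max flow.
Path Depot→Port (+1); total 1.
Path Depot→c→Port (+1); total 2.
Path Depot→d→Port (+1); total 3.
Path Depot→e→Port (+1); total 4.
No residual Depot→Port path; max flow = 4.
Certifying cut of size 4: {Depot→Port, Depot→c, Depot→d, Depot→e}.

4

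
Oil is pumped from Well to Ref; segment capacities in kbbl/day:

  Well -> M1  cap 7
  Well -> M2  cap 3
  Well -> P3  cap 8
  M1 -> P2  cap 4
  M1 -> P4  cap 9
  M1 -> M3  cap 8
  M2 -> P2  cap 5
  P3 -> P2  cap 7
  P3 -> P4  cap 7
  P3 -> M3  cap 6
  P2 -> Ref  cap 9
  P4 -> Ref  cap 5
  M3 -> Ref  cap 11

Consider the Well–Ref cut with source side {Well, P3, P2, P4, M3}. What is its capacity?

35

Edges leaving {Well, P3, P2, P4, M3}: Well→M1 (7), Well→M2 (3), P2→Ref (9), P4→Ref (5), M3→Ref (11).
Cut capacity = 7 + 3 + 9 + 5 + 11 = 35.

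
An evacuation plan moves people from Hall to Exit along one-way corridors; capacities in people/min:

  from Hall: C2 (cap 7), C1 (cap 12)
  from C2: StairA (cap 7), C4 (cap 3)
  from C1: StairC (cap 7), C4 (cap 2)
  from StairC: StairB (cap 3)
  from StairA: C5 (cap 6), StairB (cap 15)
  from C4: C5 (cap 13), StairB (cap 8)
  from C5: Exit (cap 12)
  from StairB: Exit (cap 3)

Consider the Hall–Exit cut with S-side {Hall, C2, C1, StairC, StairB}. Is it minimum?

No — its capacity is 15, but the minimum cut has capacity 12.

Given cut capacity: 7 + 3 + 2 + 3 = 15.
Augment Hall→C2→StairA→C5→Exit: bottleneck 6, flow now 6.
Augment Hall→C2→StairA→StairB→Exit: bottleneck 1, flow now 7.
Augment Hall→C1→StairC→StairB→Exit: bottleneck 2, flow now 9.
Augment Hall→C1→C4→C5→Exit: bottleneck 2, flow now 11.
Augment Hall→C1→StairC→StairB→StairA→C2→C4→C5→Exit: bottleneck 1, flow now 12. (uses reverse residual edge)
No augmenting path remains; maximum flow = 12.
In the residual graph, reachable from Hall: {Hall, C1, StairC}.
Min-cut edges: Hall→C2 (7), C1→C4 (2), StairC→StairB (3); capacity 7 + 2 + 3 = 12.
Cut capacity 15 exceeds the max flow 12, so it is not minimum.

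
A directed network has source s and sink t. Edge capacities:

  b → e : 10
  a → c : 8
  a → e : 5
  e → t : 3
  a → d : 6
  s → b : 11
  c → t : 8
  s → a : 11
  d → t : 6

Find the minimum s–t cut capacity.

Augment s→a→c→t: bottleneck 8, flow now 8.
Augment s→a→d→t: bottleneck 3, flow now 11.
Augment s→b→e→t: bottleneck 3, flow now 14.
No augmenting path remains; maximum flow = 14.
By max-flow min-cut, the minimum cut capacity equals the max flow.
In the residual graph, reachable from s: {s, b, e}.
Min-cut edges: s→a (11), e→t (3); capacity 11 + 3 = 14.

14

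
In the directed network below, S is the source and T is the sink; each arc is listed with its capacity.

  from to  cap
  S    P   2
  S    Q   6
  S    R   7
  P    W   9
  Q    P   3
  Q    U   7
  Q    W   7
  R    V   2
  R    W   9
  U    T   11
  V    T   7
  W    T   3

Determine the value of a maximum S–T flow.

Augment S→P→W→T: bottleneck 2, flow now 2.
Augment S→Q→U→T: bottleneck 6, flow now 8.
Augment S→R→V→T: bottleneck 2, flow now 10.
Augment S→R→W→T: bottleneck 1, flow now 11.
No augmenting path remains; maximum flow = 11.
In the residual graph, reachable from S: {S, P, R, W}.
Min-cut edges: S→Q (6), R→V (2), W→T (3); capacity 6 + 2 + 3 = 11.
This cut is saturated, so no flow can exceed 11.

11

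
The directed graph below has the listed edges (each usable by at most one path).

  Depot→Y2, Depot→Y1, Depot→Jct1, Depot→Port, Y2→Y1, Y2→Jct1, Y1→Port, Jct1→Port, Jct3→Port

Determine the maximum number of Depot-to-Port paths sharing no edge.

Assign every edge capacity 1; by Menger, the answer equals the max flow.
Path Depot→Port (+1); total 1.
Path Depot→Y1→Port (+1); total 2.
Path Depot→Jct1→Port (+1); total 3.
No residual Depot→Port path; max flow = 3.
Certifying cut of size 3: {Depot→Port, Jct1→Port, Y1→Port}.

3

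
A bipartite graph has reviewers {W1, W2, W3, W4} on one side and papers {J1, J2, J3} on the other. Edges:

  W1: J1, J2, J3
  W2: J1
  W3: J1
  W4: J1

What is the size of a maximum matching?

Unit-capacity flow: source→left, listed edges, right→sink; max matching = max flow.
Augmenting path W1→J1 (+1); matched 1.
Augmenting path W2→J1→W1→J2 (+1); matched 2.
No augmenting path remains; maximum matching = 2.
König certificate: {W1, J1} is a vertex cover of size 2 (every listed pair touches it), so no matching can be larger.

2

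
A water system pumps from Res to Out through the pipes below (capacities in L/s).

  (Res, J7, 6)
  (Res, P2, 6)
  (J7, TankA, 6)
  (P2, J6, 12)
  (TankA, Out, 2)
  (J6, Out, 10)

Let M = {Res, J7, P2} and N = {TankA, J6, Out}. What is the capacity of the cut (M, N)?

18

Edges leaving {Res, J7, P2}: J7→TankA (6), P2→J6 (12).
Cut capacity = 6 + 12 = 18.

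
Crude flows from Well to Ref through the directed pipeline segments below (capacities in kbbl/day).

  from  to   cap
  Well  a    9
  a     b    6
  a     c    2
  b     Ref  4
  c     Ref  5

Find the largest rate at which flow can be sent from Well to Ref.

Augment Well→a→b→Ref: bottleneck 4, flow now 4.
Augment Well→a→c→Ref: bottleneck 2, flow now 6.
No augmenting path remains; maximum flow = 6.
In the residual graph, reachable from Well: {Well, a, b}.
Min-cut edges: a→c (2), b→Ref (4); capacity 2 + 4 = 6.
This cut is saturated, so no flow can exceed 6.

6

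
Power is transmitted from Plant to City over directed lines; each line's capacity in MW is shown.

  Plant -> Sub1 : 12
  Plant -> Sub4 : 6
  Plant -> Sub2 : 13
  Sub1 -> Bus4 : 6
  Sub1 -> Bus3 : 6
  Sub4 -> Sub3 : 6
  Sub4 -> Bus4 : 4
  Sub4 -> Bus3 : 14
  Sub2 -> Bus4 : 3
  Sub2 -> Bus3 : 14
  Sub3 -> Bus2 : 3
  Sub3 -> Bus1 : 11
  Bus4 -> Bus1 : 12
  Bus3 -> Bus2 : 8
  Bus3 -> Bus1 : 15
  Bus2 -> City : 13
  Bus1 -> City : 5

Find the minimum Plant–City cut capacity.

Augment Plant→Sub1→Bus4→Bus1→City: bottleneck 5, flow now 5.
Augment Plant→Sub1→Bus3→Bus2→City: bottleneck 6, flow now 11.
Augment Plant→Sub4→Sub3→Bus2→City: bottleneck 3, flow now 14.
Augment Plant→Sub4→Bus3→Bus2→City: bottleneck 2, flow now 16.
No augmenting path remains; maximum flow = 16.
By max-flow min-cut, the minimum cut capacity equals the max flow.
In the residual graph, reachable from Plant: {Plant, Sub1, Sub4, Sub2, Sub3, Bus4, Bus3, Bus1}.
Min-cut edges: Sub3→Bus2 (3), Bus3→Bus2 (8), Bus1→City (5); capacity 3 + 8 + 5 = 16.

16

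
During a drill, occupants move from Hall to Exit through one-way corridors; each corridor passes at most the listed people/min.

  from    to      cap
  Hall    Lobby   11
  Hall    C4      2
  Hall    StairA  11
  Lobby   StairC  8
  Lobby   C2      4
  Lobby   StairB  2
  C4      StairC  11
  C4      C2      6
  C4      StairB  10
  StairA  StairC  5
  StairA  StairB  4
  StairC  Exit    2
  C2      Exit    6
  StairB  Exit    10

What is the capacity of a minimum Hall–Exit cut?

14

Augment Hall→Lobby→StairC→Exit: bottleneck 2, flow now 2.
Augment Hall→Lobby→C2→Exit: bottleneck 4, flow now 6.
Augment Hall→Lobby→StairB→Exit: bottleneck 2, flow now 8.
Augment Hall→C4→C2→Exit: bottleneck 2, flow now 10.
Augment Hall→StairA→StairB→Exit: bottleneck 4, flow now 14.
No augmenting path remains; maximum flow = 14.
By max-flow min-cut, the minimum cut capacity equals the max flow.
In the residual graph, reachable from Hall: {Hall, Lobby, StairA, StairC}.
Min-cut edges: Hall→C4 (2), Lobby→C2 (4), Lobby→StairB (2), StairA→StairB (4), StairC→Exit (2); capacity 2 + 4 + 2 + 4 + 2 = 14.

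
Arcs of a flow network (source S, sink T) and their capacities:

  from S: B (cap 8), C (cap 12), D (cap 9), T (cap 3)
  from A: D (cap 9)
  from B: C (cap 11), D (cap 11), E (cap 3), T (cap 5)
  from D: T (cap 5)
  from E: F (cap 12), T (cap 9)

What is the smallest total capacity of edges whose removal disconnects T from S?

Augment S→T: bottleneck 3, flow now 3.
Augment S→B→T: bottleneck 5, flow now 8.
Augment S→D→T: bottleneck 5, flow now 13.
Augment S→B→E→T: bottleneck 3, flow now 16.
No augmenting path remains; maximum flow = 16.
By max-flow min-cut, the minimum cut capacity equals the max flow.
In the residual graph, reachable from S: {S, C, D}.
Min-cut edges: S→B (8), S→T (3), D→T (5); capacity 8 + 3 + 5 = 16.

16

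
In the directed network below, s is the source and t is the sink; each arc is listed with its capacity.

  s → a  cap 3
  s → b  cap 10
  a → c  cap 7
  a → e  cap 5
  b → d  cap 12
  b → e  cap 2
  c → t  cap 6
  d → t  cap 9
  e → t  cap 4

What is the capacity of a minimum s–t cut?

Augment s→a→c→t: bottleneck 3, flow now 3.
Augment s→b→d→t: bottleneck 9, flow now 12.
Augment s→b→e→t: bottleneck 1, flow now 13.
No augmenting path remains; maximum flow = 13.
By max-flow min-cut, the minimum cut capacity equals the max flow.
In the residual graph, reachable from s: {s}.
Min-cut edges: s→a (3), s→b (10); capacity 3 + 10 = 13.

13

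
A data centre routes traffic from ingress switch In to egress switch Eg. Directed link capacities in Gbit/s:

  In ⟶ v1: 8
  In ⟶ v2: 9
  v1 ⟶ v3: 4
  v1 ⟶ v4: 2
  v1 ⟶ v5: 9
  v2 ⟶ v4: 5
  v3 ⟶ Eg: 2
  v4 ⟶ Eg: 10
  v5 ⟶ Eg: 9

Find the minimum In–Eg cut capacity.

Augment In→v1→v3→Eg: bottleneck 2, flow now 2.
Augment In→v1→v4→Eg: bottleneck 2, flow now 4.
Augment In→v1→v5→Eg: bottleneck 4, flow now 8.
Augment In→v2→v4→Eg: bottleneck 5, flow now 13.
No augmenting path remains; maximum flow = 13.
By max-flow min-cut, the minimum cut capacity equals the max flow.
In the residual graph, reachable from In: {In, v2}.
Min-cut edges: In→v1 (8), v2→v4 (5); capacity 8 + 5 = 13.

13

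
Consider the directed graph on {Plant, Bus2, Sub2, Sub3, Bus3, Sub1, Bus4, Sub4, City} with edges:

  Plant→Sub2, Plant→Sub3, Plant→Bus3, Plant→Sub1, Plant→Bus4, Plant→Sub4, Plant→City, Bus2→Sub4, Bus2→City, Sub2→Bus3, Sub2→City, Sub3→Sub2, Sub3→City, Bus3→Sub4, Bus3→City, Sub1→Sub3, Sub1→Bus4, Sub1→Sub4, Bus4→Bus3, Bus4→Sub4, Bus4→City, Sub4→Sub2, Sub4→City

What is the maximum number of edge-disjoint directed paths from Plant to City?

6

Assign every edge capacity 1; by Menger, the answer equals the max flow.
Path Plant→City (+1); total 1.
Path Plant→Sub2→City (+1); total 2.
Path Plant→Sub3→City (+1); total 3.
Path Plant→Bus3→City (+1); total 4.
Path Plant→Bus4→City (+1); total 5.
Path Plant→Sub4→City (+1); total 6.
No residual Plant→City path; max flow = 6.
Certifying cut of size 6: {Bus3→City, Bus4→City, Plant→City, Sub2→City, Sub3→City, Sub4→City}.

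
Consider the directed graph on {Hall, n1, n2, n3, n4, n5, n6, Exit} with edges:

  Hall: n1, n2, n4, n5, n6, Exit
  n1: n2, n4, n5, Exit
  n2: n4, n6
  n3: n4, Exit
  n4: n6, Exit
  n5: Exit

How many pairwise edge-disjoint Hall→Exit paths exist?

Assign every edge capacity 1; by Menger, the answer equals the max flow.
Path Hall→Exit (+1); total 1.
Path Hall→n1→Exit (+1); total 2.
Path Hall→n4→Exit (+1); total 3.
Path Hall→n5→Exit (+1); total 4.
No residual Hall→Exit path; max flow = 4.
Certifying cut of size 4: {Hall→Exit, Hall→n1, Hall→n5, n4→Exit}.

4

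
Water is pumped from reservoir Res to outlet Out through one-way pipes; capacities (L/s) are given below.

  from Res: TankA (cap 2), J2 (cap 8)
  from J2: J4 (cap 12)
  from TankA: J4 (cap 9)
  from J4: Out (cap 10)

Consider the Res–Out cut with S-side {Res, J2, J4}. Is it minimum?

No — its capacity is 12, but the minimum cut has capacity 10.

Given cut capacity: 2 + 10 = 12.
Augment Res→J2→J4→Out: bottleneck 8, flow now 8.
Augment Res→TankA→J4→Out: bottleneck 2, flow now 10.
No augmenting path remains; maximum flow = 10.
In the residual graph, reachable from Res: {Res}.
Min-cut edges: Res→J2 (8), Res→TankA (2); capacity 8 + 2 = 10.
Cut capacity 12 exceeds the max flow 10, so it is not minimum.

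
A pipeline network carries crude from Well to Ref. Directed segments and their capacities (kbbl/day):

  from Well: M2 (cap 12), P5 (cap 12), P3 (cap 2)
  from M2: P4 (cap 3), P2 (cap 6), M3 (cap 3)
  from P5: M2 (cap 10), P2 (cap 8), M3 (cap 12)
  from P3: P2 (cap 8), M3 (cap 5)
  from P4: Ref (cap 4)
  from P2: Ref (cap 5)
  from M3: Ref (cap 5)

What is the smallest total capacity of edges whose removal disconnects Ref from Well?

Augment Well→M2→P4→Ref: bottleneck 3, flow now 3.
Augment Well→M2→P2→Ref: bottleneck 5, flow now 8.
Augment Well→M2→M3→Ref: bottleneck 3, flow now 11.
Augment Well→P5→M3→Ref: bottleneck 2, flow now 13.
No augmenting path remains; maximum flow = 13.
By max-flow min-cut, the minimum cut capacity equals the max flow.
In the residual graph, reachable from Well: {Well, M2, P5, P3, P2, M3}.
Min-cut edges: M2→P4 (3), P2→Ref (5), M3→Ref (5); capacity 3 + 5 + 5 = 13.

13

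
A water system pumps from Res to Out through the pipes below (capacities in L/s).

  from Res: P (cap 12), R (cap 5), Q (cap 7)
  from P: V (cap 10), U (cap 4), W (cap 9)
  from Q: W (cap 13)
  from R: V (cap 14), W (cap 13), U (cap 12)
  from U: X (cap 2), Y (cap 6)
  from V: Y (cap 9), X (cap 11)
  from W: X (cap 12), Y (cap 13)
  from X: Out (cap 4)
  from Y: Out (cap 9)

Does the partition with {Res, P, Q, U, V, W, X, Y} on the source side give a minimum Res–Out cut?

No — its capacity is 18, but the minimum cut has capacity 13.

Given cut capacity: 5 + 4 + 9 = 18.
Augment Res→P→U→X→Out: bottleneck 2, flow now 2.
Augment Res→P→U→Y→Out: bottleneck 2, flow now 4.
Augment Res→P→V→X→Out: bottleneck 2, flow now 6.
Augment Res→P→V→Y→Out: bottleneck 6, flow now 12.
Augment Res→Q→W→Y→Out: bottleneck 1, flow now 13.
No augmenting path remains; maximum flow = 13.
In the residual graph, reachable from Res: {Res, P, Q, R, U, V, W, X, Y}.
Min-cut edges: X→Out (4), Y→Out (9); capacity 4 + 9 = 13.
Cut capacity 18 exceeds the max flow 13, so it is not minimum.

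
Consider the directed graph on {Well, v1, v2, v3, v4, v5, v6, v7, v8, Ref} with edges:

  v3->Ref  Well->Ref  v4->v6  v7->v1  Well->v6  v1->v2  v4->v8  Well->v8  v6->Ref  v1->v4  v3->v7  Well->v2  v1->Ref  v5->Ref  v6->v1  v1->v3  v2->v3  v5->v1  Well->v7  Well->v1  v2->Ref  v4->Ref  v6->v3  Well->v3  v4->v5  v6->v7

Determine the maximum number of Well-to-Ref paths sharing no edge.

Assign every edge capacity 1; by Menger, the answer equals the max flow.
Path Well→Ref (+1); total 1.
Path Well→v1→Ref (+1); total 2.
Path Well→v2→Ref (+1); total 3.
Path Well→v3→Ref (+1); total 4.
Path Well→v6→Ref (+1); total 5.
Path Well→v7→v1→v4→Ref (+1); total 6.
No residual Well→Ref path; max flow = 6.
Certifying cut of size 6: {Well→Ref, Well→v1, Well→v2, Well→v3, Well→v6, Well→v7}.

6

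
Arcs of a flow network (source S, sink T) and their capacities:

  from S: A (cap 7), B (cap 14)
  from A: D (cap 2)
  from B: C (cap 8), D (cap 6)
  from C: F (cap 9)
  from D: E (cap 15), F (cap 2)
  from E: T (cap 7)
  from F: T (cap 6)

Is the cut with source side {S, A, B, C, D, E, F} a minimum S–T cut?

Given cut capacity: 7 + 6 = 13.
Augment S→A→D→E→T: bottleneck 2, flow now 2.
Augment S→B→C→F→T: bottleneck 6, flow now 8.
Augment S→B→D→E→T: bottleneck 5, flow now 13.
No augmenting path remains; maximum flow = 13.
Cut capacity 13 equals the max flow, so it is a minimum cut.

Yes — it is a minimum cut (capacity 13).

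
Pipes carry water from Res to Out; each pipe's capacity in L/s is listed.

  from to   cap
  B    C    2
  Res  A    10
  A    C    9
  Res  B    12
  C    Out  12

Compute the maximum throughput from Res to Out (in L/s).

Augment Res→A→C→Out: bottleneck 9, flow now 9.
Augment Res→B→C→Out: bottleneck 2, flow now 11.
No augmenting path remains; maximum flow = 11.
In the residual graph, reachable from Res: {Res, A, B}.
Min-cut edges: A→C (9), B→C (2); capacity 9 + 2 = 11.
This cut is saturated, so no flow can exceed 11.

11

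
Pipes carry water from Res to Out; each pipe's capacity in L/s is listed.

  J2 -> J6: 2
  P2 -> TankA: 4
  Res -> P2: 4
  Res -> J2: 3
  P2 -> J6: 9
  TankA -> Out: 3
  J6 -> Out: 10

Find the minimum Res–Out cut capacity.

6

Augment Res→P2→TankA→Out: bottleneck 3, flow now 3.
Augment Res→P2→J6→Out: bottleneck 1, flow now 4.
Augment Res→J2→J6→Out: bottleneck 2, flow now 6.
No augmenting path remains; maximum flow = 6.
By max-flow min-cut, the minimum cut capacity equals the max flow.
In the residual graph, reachable from Res: {Res, J2}.
Min-cut edges: Res→P2 (4), J2→J6 (2); capacity 4 + 2 = 6.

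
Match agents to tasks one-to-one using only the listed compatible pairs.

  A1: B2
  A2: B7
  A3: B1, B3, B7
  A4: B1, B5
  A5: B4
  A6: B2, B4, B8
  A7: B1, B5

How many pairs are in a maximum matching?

7

Unit-capacity flow: source→left, listed edges, right→sink; max matching = max flow.
Augmenting path A1→B2 (+1); matched 1.
Augmenting path A2→B7 (+1); matched 2.
Augmenting path A3→B1 (+1); matched 3.
Augmenting path A4→B5 (+1); matched 4.
Augmenting path A5→B4 (+1); matched 5.
Augmenting path A6→B8 (+1); matched 6.
Augmenting path A7→B1→A3→B3 (+1); matched 7.
No augmenting path remains; maximum matching = 7.
König certificate: {A1, A2, A3, A4, A5, A6, A7} is a vertex cover of size 7 (every listed pair touches it), so no matching can be larger.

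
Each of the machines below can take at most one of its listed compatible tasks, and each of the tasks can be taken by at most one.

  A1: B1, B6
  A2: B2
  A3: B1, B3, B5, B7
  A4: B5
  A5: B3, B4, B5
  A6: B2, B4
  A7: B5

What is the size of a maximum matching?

6

Unit-capacity flow: source→left, listed edges, right→sink; max matching = max flow.
Augmenting path A1→B1 (+1); matched 1.
Augmenting path A2→B2 (+1); matched 2.
Augmenting path A3→B3 (+1); matched 3.
Augmenting path A4→B5 (+1); matched 4.
Augmenting path A5→B4 (+1); matched 5.
Augmenting path A6→B4→A5→B3→A3→B7 (+1); matched 6.
No augmenting path remains; maximum matching = 6.
König certificate: {A1, A2, A3, A5, A6, B5} is a vertex cover of size 6 (every listed pair touches it), so no matching can be larger.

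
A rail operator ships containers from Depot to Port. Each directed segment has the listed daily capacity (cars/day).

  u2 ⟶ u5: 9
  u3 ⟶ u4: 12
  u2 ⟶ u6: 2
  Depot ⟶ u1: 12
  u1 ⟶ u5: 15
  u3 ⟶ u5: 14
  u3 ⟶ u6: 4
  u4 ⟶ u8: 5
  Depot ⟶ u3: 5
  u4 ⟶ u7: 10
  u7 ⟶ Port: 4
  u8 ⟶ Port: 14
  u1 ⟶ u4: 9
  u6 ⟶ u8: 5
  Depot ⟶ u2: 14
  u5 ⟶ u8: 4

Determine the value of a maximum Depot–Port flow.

Augment Depot→u1→u4→u7→Port: bottleneck 4, flow now 4.
Augment Depot→u1→u4→u8→Port: bottleneck 5, flow now 9.
Augment Depot→u1→u5→u8→Port: bottleneck 3, flow now 12.
Augment Depot→u2→u5→u8→Port: bottleneck 1, flow now 13.
Augment Depot→u2→u6→u8→Port: bottleneck 2, flow now 15.
Augment Depot→u3→u6→u8→Port: bottleneck 3, flow now 18.
No augmenting path remains; maximum flow = 18.
In the residual graph, reachable from Depot: {Depot, u1, u2, u3, u4, u5, u6, u7}.
Min-cut edges: u4→u8 (5), u5→u8 (4), u6→u8 (5), u7→Port (4); capacity 5 + 4 + 5 + 4 = 18.
This cut is saturated, so no flow can exceed 18.

18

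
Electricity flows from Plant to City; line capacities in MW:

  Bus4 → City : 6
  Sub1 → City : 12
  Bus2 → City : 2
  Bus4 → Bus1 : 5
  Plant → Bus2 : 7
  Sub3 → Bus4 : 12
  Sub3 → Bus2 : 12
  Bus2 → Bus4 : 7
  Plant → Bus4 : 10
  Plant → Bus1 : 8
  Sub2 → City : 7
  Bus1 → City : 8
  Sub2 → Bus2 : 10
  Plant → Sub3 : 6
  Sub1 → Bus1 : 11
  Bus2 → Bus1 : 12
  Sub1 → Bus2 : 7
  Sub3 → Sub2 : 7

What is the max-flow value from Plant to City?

Augment Plant→Bus2→City: bottleneck 2, flow now 2.
Augment Plant→Bus4→City: bottleneck 6, flow now 8.
Augment Plant→Bus1→City: bottleneck 8, flow now 16.
Augment Plant→Sub3→Sub2→City: bottleneck 6, flow now 22.
No augmenting path remains; maximum flow = 22.
In the residual graph, reachable from Plant: {Plant, Bus2, Bus4, Bus1}.
Min-cut edges: Plant→Sub3 (6), Bus2→City (2), Bus4→City (6), Bus1→City (8); capacity 6 + 2 + 6 + 8 = 22.
This cut is saturated, so no flow can exceed 22.

22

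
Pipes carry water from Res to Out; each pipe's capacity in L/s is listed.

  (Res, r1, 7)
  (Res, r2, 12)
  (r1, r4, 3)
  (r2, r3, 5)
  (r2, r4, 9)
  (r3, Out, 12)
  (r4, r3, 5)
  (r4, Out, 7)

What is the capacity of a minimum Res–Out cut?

Augment Res→r1→r4→Out: bottleneck 3, flow now 3.
Augment Res→r2→r3→Out: bottleneck 5, flow now 8.
Augment Res→r2→r4→Out: bottleneck 4, flow now 12.
Augment Res→r2→r4→r3→Out: bottleneck 3, flow now 15.
No augmenting path remains; maximum flow = 15.
By max-flow min-cut, the minimum cut capacity equals the max flow.
In the residual graph, reachable from Res: {Res, r1}.
Min-cut edges: Res→r2 (12), r1→r4 (3); capacity 12 + 3 = 15.

15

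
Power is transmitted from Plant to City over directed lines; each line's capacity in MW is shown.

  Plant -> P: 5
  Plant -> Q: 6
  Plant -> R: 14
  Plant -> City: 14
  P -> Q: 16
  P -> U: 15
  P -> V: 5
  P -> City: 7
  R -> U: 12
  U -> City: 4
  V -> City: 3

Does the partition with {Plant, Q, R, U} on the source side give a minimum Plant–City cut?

Given cut capacity: 5 + 14 + 4 = 23.
Augment Plant→City: bottleneck 14, flow now 14.
Augment Plant→P→City: bottleneck 5, flow now 19.
Augment Plant→R→U→City: bottleneck 4, flow now 23.
No augmenting path remains; maximum flow = 23.
Cut capacity 23 equals the max flow, so it is a minimum cut.

Yes — it is a minimum cut (capacity 23).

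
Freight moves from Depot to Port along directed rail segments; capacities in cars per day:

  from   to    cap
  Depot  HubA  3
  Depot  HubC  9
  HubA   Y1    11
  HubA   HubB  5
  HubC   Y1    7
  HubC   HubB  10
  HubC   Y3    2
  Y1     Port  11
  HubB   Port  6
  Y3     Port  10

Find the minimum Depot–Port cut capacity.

12

Augment Depot→HubA→Y1→Port: bottleneck 3, flow now 3.
Augment Depot→HubC→Y1→Port: bottleneck 7, flow now 10.
Augment Depot→HubC→HubB→Port: bottleneck 2, flow now 12.
No augmenting path remains; maximum flow = 12.
By max-flow min-cut, the minimum cut capacity equals the max flow.
In the residual graph, reachable from Depot: {Depot}.
Min-cut edges: Depot→HubA (3), Depot→HubC (9); capacity 3 + 9 = 12.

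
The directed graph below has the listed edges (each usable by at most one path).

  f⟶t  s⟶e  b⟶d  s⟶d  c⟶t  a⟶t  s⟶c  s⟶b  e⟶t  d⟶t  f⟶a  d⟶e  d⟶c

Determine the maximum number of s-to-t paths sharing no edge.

Assign every edge capacity 1; by Menger, the answer equals the max flow.
Path s→c→t (+1); total 1.
Path s→d→t (+1); total 2.
Path s→e→t (+1); total 3.
No residual s→t path; max flow = 3.
Certifying cut of size 3: {c→t, d→t, e→t}.

3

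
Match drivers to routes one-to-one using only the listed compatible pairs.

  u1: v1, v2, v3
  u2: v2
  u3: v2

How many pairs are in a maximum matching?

2

Unit-capacity flow: source→left, listed edges, right→sink; max matching = max flow.
Augmenting path u1→v1 (+1); matched 1.
Augmenting path u2→v2 (+1); matched 2.
No augmenting path remains; maximum matching = 2.
König certificate: {u1, v2} is a vertex cover of size 2 (every listed pair touches it), so no matching can be larger.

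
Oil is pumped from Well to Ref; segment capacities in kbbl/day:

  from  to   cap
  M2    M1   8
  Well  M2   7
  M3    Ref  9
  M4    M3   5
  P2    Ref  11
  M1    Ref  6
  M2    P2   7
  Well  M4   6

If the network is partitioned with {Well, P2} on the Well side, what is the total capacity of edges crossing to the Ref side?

24

Edges leaving {Well, P2}: Well→M4 (6), Well→M2 (7), P2→Ref (11).
Cut capacity = 6 + 7 + 11 = 24.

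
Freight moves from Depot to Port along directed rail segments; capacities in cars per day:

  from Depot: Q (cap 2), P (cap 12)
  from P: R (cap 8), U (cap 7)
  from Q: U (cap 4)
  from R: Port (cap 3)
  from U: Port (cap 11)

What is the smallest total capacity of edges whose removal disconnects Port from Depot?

12

Augment Depot→P→R→Port: bottleneck 3, flow now 3.
Augment Depot→P→U→Port: bottleneck 7, flow now 10.
Augment Depot→Q→U→Port: bottleneck 2, flow now 12.
No augmenting path remains; maximum flow = 12.
By max-flow min-cut, the minimum cut capacity equals the max flow.
In the residual graph, reachable from Depot: {Depot, P, R}.
Min-cut edges: Depot→Q (2), P→U (7), R→Port (3); capacity 2 + 7 + 3 = 12.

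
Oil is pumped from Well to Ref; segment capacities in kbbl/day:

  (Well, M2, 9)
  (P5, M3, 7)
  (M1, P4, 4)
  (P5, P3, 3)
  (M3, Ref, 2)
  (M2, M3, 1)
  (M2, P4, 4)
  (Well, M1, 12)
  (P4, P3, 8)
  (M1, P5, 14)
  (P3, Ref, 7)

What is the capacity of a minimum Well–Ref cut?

Augment Well→M2→M3→Ref: bottleneck 1, flow now 1.
Augment Well→M2→P4→P3→Ref: bottleneck 4, flow now 5.
Augment Well→M1→P5→P3→Ref: bottleneck 3, flow now 8.
Augment Well→M1→P5→M3→Ref: bottleneck 1, flow now 9.
No augmenting path remains; maximum flow = 9.
By max-flow min-cut, the minimum cut capacity equals the max flow.
In the residual graph, reachable from Well: {Well, M2, M1, P5, P4, P3, M3}.
Min-cut edges: P3→Ref (7), M3→Ref (2); capacity 7 + 2 = 9.

9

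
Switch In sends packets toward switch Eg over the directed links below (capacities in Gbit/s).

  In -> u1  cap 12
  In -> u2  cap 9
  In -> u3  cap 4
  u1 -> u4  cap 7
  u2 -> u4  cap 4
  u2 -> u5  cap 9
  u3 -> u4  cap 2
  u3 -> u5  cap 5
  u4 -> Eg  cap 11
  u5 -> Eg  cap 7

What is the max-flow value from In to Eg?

18

Augment In→u1→u4→Eg: bottleneck 7, flow now 7.
Augment In→u2→u4→Eg: bottleneck 4, flow now 11.
Augment In→u2→u5→Eg: bottleneck 5, flow now 16.
Augment In→u3→u5→Eg: bottleneck 2, flow now 18.
No augmenting path remains; maximum flow = 18.
In the residual graph, reachable from In: {In, u1, u2, u3, u4, u5}.
Min-cut edges: u4→Eg (11), u5→Eg (7); capacity 11 + 7 = 18.
This cut is saturated, so no flow can exceed 18.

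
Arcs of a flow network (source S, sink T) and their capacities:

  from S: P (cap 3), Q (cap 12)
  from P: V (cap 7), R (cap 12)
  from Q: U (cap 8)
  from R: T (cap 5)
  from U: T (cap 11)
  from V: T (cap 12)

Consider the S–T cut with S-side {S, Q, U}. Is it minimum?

No — its capacity is 14, but the minimum cut has capacity 11.

Given cut capacity: 3 + 11 = 14.
Augment S→P→R→T: bottleneck 3, flow now 3.
Augment S→Q→U→T: bottleneck 8, flow now 11.
No augmenting path remains; maximum flow = 11.
In the residual graph, reachable from S: {S, Q}.
Min-cut edges: S→P (3), Q→U (8); capacity 3 + 8 = 11.
Cut capacity 14 exceeds the max flow 11, so it is not minimum.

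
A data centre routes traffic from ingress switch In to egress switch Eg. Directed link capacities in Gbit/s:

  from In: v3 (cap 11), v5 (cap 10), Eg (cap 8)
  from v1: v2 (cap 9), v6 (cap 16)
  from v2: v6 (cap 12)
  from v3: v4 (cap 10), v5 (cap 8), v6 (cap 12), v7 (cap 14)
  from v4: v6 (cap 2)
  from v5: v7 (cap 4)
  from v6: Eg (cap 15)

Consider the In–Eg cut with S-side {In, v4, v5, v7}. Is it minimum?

Given cut capacity: 11 + 8 + 2 = 21.
Augment In→Eg: bottleneck 8, flow now 8.
Augment In→v3→v6→Eg: bottleneck 11, flow now 19.
No augmenting path remains; maximum flow = 19.
In the residual graph, reachable from In: {In, v5, v7}.
Min-cut edges: In→v3 (11), In→Eg (8); capacity 11 + 8 = 19.
Cut capacity 21 exceeds the max flow 19, so it is not minimum.

No — its capacity is 21, but the minimum cut has capacity 19.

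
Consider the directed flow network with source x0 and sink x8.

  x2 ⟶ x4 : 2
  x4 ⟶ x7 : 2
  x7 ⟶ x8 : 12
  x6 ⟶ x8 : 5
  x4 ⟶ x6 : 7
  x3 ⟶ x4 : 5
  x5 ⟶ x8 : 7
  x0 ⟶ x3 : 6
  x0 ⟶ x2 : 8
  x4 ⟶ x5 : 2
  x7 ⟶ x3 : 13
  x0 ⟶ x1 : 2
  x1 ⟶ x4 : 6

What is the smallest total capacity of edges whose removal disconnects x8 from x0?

Augment x0→x1→x4→x5→x8: bottleneck 2, flow now 2.
Augment x0→x2→x4→x6→x8: bottleneck 2, flow now 4.
Augment x0→x3→x4→x6→x8: bottleneck 3, flow now 7.
Augment x0→x3→x4→x7→x8: bottleneck 2, flow now 9.
No augmenting path remains; maximum flow = 9.
By max-flow min-cut, the minimum cut capacity equals the max flow.
In the residual graph, reachable from x0: {x0, x2, x3}.
Min-cut edges: x0→x1 (2), x2→x4 (2), x3→x4 (5); capacity 2 + 2 + 5 = 9.

9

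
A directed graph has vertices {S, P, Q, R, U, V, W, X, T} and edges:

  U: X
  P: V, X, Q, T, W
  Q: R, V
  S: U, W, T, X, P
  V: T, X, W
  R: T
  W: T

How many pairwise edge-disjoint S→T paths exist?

Assign every edge capacity 1; by Menger, the answer equals the max flow.
Path S→T (+1); total 1.
Path S→P→T (+1); total 2.
Path S→W→T (+1); total 3.
No residual S→T path; max flow = 3.
Certifying cut of size 3: {S→P, S→T, S→W}.

3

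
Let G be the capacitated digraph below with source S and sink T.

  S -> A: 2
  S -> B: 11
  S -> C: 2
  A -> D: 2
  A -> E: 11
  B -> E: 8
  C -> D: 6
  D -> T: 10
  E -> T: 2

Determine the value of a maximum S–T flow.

6

Augment S→A→D→T: bottleneck 2, flow now 2.
Augment S→B→E→T: bottleneck 2, flow now 4.
Augment S→C→D→T: bottleneck 2, flow now 6.
No augmenting path remains; maximum flow = 6.
In the residual graph, reachable from S: {S, B, E}.
Min-cut edges: S→A (2), S→C (2), E→T (2); capacity 2 + 2 + 2 = 6.
This cut is saturated, so no flow can exceed 6.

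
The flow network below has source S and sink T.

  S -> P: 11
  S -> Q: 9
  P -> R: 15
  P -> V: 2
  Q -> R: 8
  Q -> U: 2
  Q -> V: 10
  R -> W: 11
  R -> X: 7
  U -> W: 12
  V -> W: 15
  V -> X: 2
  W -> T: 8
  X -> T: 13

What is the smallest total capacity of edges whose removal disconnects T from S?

17

Augment S→P→R→W→T: bottleneck 8, flow now 8.
Augment S→P→R→X→T: bottleneck 3, flow now 11.
Augment S→Q→R→X→T: bottleneck 4, flow now 15.
Augment S→Q→V→X→T: bottleneck 2, flow now 17.
No augmenting path remains; maximum flow = 17.
By max-flow min-cut, the minimum cut capacity equals the max flow.
In the residual graph, reachable from S: {S, P, Q, R, U, V, W}.
Min-cut edges: R→X (7), V→X (2), W→T (8); capacity 7 + 2 + 8 = 17.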